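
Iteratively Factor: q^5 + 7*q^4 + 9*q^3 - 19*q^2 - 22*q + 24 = (q - 1)*(q^4 + 8*q^3 + 17*q^2 - 2*q - 24) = (q - 1)*(q + 2)*(q^3 + 6*q^2 + 5*q - 12) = (q - 1)^2*(q + 2)*(q^2 + 7*q + 12) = (q - 1)^2*(q + 2)*(q + 3)*(q + 4)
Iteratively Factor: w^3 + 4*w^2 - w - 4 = (w + 4)*(w^2 - 1) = (w + 1)*(w + 4)*(w - 1)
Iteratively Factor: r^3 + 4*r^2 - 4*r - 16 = (r + 4)*(r^2 - 4) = (r + 2)*(r + 4)*(r - 2)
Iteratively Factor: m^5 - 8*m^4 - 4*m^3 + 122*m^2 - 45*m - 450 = (m - 3)*(m^4 - 5*m^3 - 19*m^2 + 65*m + 150) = (m - 5)*(m - 3)*(m^3 - 19*m - 30) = (m - 5)*(m - 3)*(m + 2)*(m^2 - 2*m - 15) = (m - 5)*(m - 3)*(m + 2)*(m + 3)*(m - 5)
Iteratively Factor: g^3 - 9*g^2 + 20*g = (g)*(g^2 - 9*g + 20) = g*(g - 4)*(g - 5)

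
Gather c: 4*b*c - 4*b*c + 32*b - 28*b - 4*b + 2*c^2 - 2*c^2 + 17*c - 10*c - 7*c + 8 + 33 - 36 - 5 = 0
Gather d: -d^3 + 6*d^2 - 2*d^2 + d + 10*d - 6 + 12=-d^3 + 4*d^2 + 11*d + 6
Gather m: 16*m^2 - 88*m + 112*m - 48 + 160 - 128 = 16*m^2 + 24*m - 16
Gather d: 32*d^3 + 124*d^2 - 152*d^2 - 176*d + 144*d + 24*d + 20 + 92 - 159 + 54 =32*d^3 - 28*d^2 - 8*d + 7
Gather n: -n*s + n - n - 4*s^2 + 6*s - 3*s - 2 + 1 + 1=-n*s - 4*s^2 + 3*s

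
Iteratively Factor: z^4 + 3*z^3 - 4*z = (z - 1)*(z^3 + 4*z^2 + 4*z) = (z - 1)*(z + 2)*(z^2 + 2*z) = (z - 1)*(z + 2)^2*(z)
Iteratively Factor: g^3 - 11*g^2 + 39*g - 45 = (g - 5)*(g^2 - 6*g + 9) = (g - 5)*(g - 3)*(g - 3)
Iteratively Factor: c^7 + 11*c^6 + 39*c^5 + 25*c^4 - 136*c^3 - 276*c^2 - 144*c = (c - 2)*(c^6 + 13*c^5 + 65*c^4 + 155*c^3 + 174*c^2 + 72*c) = (c - 2)*(c + 2)*(c^5 + 11*c^4 + 43*c^3 + 69*c^2 + 36*c) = (c - 2)*(c + 1)*(c + 2)*(c^4 + 10*c^3 + 33*c^2 + 36*c) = (c - 2)*(c + 1)*(c + 2)*(c + 4)*(c^3 + 6*c^2 + 9*c) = (c - 2)*(c + 1)*(c + 2)*(c + 3)*(c + 4)*(c^2 + 3*c) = c*(c - 2)*(c + 1)*(c + 2)*(c + 3)*(c + 4)*(c + 3)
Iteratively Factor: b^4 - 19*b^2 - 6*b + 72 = (b + 3)*(b^3 - 3*b^2 - 10*b + 24) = (b - 2)*(b + 3)*(b^2 - b - 12) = (b - 4)*(b - 2)*(b + 3)*(b + 3)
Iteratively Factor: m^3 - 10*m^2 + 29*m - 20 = (m - 4)*(m^2 - 6*m + 5) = (m - 4)*(m - 1)*(m - 5)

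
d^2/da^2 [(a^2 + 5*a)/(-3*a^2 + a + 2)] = 12*(-8*a^3 - 3*a^2 - 15*a + 1)/(27*a^6 - 27*a^5 - 45*a^4 + 35*a^3 + 30*a^2 - 12*a - 8)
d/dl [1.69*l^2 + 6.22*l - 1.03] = 3.38*l + 6.22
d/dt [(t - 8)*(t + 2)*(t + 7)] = 3*t^2 + 2*t - 58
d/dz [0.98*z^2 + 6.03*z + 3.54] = 1.96*z + 6.03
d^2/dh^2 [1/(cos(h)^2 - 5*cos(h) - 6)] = (4*sin(h)^4 - 51*sin(h)^2 - 45*cos(h)/4 - 15*cos(3*h)/4 - 15)/(sin(h)^2 + 5*cos(h) + 5)^3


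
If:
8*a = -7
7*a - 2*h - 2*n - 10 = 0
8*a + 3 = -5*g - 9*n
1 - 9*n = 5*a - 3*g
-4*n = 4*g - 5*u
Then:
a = -7/8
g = -11/64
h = -4955/576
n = 311/576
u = 53/180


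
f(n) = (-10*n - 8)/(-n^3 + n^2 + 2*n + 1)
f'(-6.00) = 0.06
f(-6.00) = 0.22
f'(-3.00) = 0.39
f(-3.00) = 0.71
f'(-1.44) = 1.35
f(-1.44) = 2.01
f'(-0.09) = 6.49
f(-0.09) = -8.57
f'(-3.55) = 0.25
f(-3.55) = 0.54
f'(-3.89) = 0.20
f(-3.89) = 0.46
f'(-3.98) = 0.19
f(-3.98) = 0.44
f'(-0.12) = 6.50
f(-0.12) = -8.76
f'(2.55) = -23.74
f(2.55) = 8.42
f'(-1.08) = -1.51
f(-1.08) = 2.21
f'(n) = (-10*n - 8)*(3*n^2 - 2*n - 2)/(-n^3 + n^2 + 2*n + 1)^2 - 10/(-n^3 + n^2 + 2*n + 1) = 2*(-10*n^3 - 7*n^2 + 8*n + 3)/(n^6 - 2*n^5 - 3*n^4 + 2*n^3 + 6*n^2 + 4*n + 1)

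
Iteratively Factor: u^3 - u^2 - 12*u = (u + 3)*(u^2 - 4*u) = u*(u + 3)*(u - 4)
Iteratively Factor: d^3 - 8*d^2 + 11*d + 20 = (d - 4)*(d^2 - 4*d - 5) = (d - 4)*(d + 1)*(d - 5)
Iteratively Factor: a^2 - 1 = (a + 1)*(a - 1)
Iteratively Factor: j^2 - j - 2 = (j - 2)*(j + 1)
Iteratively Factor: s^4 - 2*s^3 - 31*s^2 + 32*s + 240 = (s - 4)*(s^3 + 2*s^2 - 23*s - 60) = (s - 4)*(s + 3)*(s^2 - s - 20) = (s - 4)*(s + 3)*(s + 4)*(s - 5)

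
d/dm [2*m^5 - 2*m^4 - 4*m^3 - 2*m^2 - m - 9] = 10*m^4 - 8*m^3 - 12*m^2 - 4*m - 1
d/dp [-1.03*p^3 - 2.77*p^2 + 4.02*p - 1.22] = -3.09*p^2 - 5.54*p + 4.02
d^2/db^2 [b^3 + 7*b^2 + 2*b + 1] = 6*b + 14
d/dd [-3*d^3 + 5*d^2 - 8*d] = -9*d^2 + 10*d - 8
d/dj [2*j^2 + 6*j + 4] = 4*j + 6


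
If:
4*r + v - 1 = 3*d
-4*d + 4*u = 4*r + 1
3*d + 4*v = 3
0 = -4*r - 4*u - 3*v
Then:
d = -15/37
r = -47/148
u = -35/74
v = 39/37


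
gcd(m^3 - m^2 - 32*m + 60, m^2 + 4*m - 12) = m^2 + 4*m - 12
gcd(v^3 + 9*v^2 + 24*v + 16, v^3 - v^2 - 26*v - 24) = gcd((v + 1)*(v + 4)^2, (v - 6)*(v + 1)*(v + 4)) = v^2 + 5*v + 4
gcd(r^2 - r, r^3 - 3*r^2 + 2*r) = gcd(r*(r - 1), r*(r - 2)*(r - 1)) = r^2 - r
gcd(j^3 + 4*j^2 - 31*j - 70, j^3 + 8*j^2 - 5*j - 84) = j + 7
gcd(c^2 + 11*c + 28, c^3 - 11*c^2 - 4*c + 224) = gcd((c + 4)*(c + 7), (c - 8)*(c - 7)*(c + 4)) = c + 4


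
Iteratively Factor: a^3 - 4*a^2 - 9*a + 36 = (a + 3)*(a^2 - 7*a + 12) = (a - 3)*(a + 3)*(a - 4)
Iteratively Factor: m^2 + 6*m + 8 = (m + 4)*(m + 2)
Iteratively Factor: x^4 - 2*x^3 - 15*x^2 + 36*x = (x + 4)*(x^3 - 6*x^2 + 9*x) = (x - 3)*(x + 4)*(x^2 - 3*x) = (x - 3)^2*(x + 4)*(x)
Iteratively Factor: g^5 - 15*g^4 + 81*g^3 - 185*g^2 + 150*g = (g)*(g^4 - 15*g^3 + 81*g^2 - 185*g + 150) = g*(g - 5)*(g^3 - 10*g^2 + 31*g - 30) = g*(g - 5)*(g - 3)*(g^2 - 7*g + 10) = g*(g - 5)*(g - 3)*(g - 2)*(g - 5)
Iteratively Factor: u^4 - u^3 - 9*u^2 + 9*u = (u + 3)*(u^3 - 4*u^2 + 3*u) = (u - 1)*(u + 3)*(u^2 - 3*u) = (u - 3)*(u - 1)*(u + 3)*(u)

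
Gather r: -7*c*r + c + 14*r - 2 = c + r*(14 - 7*c) - 2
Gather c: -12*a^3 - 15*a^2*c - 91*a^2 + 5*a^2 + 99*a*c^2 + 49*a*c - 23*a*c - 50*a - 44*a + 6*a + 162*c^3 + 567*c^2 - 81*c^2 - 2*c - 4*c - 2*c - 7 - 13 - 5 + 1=-12*a^3 - 86*a^2 - 88*a + 162*c^3 + c^2*(99*a + 486) + c*(-15*a^2 + 26*a - 8) - 24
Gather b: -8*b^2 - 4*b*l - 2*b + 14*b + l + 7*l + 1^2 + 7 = -8*b^2 + b*(12 - 4*l) + 8*l + 8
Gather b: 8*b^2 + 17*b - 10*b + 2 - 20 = 8*b^2 + 7*b - 18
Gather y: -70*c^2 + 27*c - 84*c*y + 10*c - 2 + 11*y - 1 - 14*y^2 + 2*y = -70*c^2 + 37*c - 14*y^2 + y*(13 - 84*c) - 3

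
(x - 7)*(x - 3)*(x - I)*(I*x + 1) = I*x^4 + 2*x^3 - 10*I*x^3 - 20*x^2 + 20*I*x^2 + 42*x + 10*I*x - 21*I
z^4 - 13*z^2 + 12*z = z*(z - 3)*(z - 1)*(z + 4)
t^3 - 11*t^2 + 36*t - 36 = (t - 6)*(t - 3)*(t - 2)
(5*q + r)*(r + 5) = 5*q*r + 25*q + r^2 + 5*r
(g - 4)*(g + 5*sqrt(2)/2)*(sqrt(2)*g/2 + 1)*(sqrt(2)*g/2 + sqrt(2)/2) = g^4/2 - 3*g^3/2 + 7*sqrt(2)*g^3/4 - 21*sqrt(2)*g^2/4 + g^2/2 - 7*sqrt(2)*g - 15*g/2 - 10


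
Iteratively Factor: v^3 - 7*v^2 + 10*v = (v - 5)*(v^2 - 2*v) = (v - 5)*(v - 2)*(v)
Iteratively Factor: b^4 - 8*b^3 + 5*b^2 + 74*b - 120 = (b - 2)*(b^3 - 6*b^2 - 7*b + 60) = (b - 2)*(b + 3)*(b^2 - 9*b + 20) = (b - 5)*(b - 2)*(b + 3)*(b - 4)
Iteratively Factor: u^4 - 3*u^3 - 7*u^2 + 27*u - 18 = (u + 3)*(u^3 - 6*u^2 + 11*u - 6) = (u - 2)*(u + 3)*(u^2 - 4*u + 3) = (u - 2)*(u - 1)*(u + 3)*(u - 3)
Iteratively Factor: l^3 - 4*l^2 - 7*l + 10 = (l - 5)*(l^2 + l - 2) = (l - 5)*(l - 1)*(l + 2)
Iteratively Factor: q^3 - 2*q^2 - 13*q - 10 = (q + 1)*(q^2 - 3*q - 10) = (q - 5)*(q + 1)*(q + 2)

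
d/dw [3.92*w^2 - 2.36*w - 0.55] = 7.84*w - 2.36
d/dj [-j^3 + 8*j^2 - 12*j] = -3*j^2 + 16*j - 12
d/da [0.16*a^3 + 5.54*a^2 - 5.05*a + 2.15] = 0.48*a^2 + 11.08*a - 5.05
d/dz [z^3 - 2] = 3*z^2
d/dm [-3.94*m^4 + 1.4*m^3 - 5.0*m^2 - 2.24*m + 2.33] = -15.76*m^3 + 4.2*m^2 - 10.0*m - 2.24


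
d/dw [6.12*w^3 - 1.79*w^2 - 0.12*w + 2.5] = 18.36*w^2 - 3.58*w - 0.12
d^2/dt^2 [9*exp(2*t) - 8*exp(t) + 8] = (36*exp(t) - 8)*exp(t)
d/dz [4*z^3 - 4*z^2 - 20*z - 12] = 12*z^2 - 8*z - 20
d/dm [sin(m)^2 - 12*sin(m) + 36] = 2*(sin(m) - 6)*cos(m)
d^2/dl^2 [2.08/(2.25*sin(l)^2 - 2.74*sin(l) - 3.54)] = (42.12*sin(l)^4 - 38.4696*sin(l)^3 + 18.704608*sin(l)^2 + 56.764032*sin(l) - 64.366016)/(-2.25*sin(l)^2 + 2.74*sin(l) + 3.54)^3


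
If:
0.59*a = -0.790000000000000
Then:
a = -1.34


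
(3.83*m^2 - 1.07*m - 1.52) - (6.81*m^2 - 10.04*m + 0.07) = -2.98*m^2 + 8.97*m - 1.59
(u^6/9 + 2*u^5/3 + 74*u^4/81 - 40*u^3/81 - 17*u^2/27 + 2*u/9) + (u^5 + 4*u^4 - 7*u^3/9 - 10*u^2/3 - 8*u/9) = u^6/9 + 5*u^5/3 + 398*u^4/81 - 103*u^3/81 - 107*u^2/27 - 2*u/3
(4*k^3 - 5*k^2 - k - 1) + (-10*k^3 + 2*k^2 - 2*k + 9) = -6*k^3 - 3*k^2 - 3*k + 8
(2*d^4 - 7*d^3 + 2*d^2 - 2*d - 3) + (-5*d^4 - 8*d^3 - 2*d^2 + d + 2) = -3*d^4 - 15*d^3 - d - 1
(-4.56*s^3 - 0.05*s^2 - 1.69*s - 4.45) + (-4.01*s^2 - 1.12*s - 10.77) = -4.56*s^3 - 4.06*s^2 - 2.81*s - 15.22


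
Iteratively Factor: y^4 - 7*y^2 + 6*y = (y)*(y^3 - 7*y + 6) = y*(y - 1)*(y^2 + y - 6) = y*(y - 2)*(y - 1)*(y + 3)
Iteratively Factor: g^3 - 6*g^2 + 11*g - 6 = (g - 3)*(g^2 - 3*g + 2) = (g - 3)*(g - 1)*(g - 2)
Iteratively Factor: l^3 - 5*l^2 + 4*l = (l)*(l^2 - 5*l + 4) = l*(l - 4)*(l - 1)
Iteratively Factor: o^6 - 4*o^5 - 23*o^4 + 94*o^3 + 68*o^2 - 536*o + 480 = (o - 2)*(o^5 - 2*o^4 - 27*o^3 + 40*o^2 + 148*o - 240) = (o - 5)*(o - 2)*(o^4 + 3*o^3 - 12*o^2 - 20*o + 48) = (o - 5)*(o - 2)*(o + 3)*(o^3 - 12*o + 16) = (o - 5)*(o - 2)^2*(o + 3)*(o^2 + 2*o - 8) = (o - 5)*(o - 2)^3*(o + 3)*(o + 4)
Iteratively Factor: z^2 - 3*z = (z)*(z - 3)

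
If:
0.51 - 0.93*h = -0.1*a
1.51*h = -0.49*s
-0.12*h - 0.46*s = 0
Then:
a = -5.10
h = 0.00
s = 0.00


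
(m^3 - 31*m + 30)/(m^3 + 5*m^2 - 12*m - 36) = (m^2 - 6*m + 5)/(m^2 - m - 6)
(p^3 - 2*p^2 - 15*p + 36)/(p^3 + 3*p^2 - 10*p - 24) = (p - 3)/(p + 2)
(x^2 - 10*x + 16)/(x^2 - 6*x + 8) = (x - 8)/(x - 4)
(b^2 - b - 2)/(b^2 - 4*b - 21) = (-b^2 + b + 2)/(-b^2 + 4*b + 21)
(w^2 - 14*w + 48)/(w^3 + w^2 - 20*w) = (w^2 - 14*w + 48)/(w*(w^2 + w - 20))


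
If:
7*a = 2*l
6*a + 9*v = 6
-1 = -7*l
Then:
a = 2/49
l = 1/7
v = 94/147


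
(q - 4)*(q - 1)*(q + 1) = q^3 - 4*q^2 - q + 4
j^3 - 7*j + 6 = (j - 2)*(j - 1)*(j + 3)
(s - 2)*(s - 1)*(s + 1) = s^3 - 2*s^2 - s + 2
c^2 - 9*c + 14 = (c - 7)*(c - 2)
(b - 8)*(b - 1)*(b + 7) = b^3 - 2*b^2 - 55*b + 56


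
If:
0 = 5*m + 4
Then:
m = -4/5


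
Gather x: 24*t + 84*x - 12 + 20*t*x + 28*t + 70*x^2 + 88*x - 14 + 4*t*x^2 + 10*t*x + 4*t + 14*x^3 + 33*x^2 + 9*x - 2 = 56*t + 14*x^3 + x^2*(4*t + 103) + x*(30*t + 181) - 28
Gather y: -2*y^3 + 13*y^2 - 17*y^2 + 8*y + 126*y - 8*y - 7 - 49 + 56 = -2*y^3 - 4*y^2 + 126*y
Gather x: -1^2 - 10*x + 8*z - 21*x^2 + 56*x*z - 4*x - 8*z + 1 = -21*x^2 + x*(56*z - 14)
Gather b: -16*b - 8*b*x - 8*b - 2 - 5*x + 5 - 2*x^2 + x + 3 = b*(-8*x - 24) - 2*x^2 - 4*x + 6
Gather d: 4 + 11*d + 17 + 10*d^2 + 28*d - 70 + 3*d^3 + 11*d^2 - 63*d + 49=3*d^3 + 21*d^2 - 24*d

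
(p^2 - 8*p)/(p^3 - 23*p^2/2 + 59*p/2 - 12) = 2*p/(2*p^2 - 7*p + 3)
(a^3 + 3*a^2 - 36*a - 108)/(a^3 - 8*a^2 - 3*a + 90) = (a + 6)/(a - 5)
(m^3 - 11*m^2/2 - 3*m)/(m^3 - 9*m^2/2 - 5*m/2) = (m - 6)/(m - 5)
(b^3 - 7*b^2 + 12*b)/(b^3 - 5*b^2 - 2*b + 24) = b/(b + 2)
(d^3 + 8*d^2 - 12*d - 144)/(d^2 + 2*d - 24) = d + 6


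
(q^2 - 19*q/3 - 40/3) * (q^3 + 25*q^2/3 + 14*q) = q^5 + 2*q^4 - 469*q^3/9 - 1798*q^2/9 - 560*q/3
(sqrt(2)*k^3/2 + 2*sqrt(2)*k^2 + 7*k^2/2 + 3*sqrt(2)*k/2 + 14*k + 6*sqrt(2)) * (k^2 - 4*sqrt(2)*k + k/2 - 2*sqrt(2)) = sqrt(2)*k^5/2 - k^4/2 + 9*sqrt(2)*k^4/4 - 23*sqrt(2)*k^3/2 - 9*k^3/4 - 225*sqrt(2)*k^2/4 - 13*k^2 - 54*k - 25*sqrt(2)*k - 24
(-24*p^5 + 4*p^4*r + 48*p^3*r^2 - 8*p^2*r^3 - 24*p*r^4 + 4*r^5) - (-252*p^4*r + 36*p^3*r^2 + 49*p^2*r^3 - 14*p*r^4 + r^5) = -24*p^5 + 256*p^4*r + 12*p^3*r^2 - 57*p^2*r^3 - 10*p*r^4 + 3*r^5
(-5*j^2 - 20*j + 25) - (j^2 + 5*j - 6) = -6*j^2 - 25*j + 31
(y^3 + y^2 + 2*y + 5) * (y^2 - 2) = y^5 + y^4 + 3*y^2 - 4*y - 10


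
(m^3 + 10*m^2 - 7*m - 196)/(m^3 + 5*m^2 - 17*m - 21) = (m^2 + 3*m - 28)/(m^2 - 2*m - 3)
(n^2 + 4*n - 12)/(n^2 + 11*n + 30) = (n - 2)/(n + 5)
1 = 1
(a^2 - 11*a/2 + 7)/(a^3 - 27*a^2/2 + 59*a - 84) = (a - 2)/(a^2 - 10*a + 24)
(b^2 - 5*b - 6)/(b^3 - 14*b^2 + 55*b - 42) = (b + 1)/(b^2 - 8*b + 7)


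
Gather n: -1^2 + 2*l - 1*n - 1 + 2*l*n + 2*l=4*l + n*(2*l - 1) - 2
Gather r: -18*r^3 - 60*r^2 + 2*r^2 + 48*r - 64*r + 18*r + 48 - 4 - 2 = -18*r^3 - 58*r^2 + 2*r + 42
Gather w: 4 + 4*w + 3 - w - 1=3*w + 6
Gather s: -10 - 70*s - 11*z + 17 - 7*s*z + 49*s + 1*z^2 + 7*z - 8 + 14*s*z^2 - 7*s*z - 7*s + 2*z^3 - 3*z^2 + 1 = s*(14*z^2 - 14*z - 28) + 2*z^3 - 2*z^2 - 4*z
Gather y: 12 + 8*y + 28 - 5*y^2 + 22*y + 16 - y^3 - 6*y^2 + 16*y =-y^3 - 11*y^2 + 46*y + 56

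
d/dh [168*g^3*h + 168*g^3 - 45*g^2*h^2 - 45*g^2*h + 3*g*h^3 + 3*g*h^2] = 3*g*(56*g^2 - 30*g*h - 15*g + 3*h^2 + 2*h)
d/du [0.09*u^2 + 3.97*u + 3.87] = 0.18*u + 3.97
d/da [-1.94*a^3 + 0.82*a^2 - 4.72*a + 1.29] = -5.82*a^2 + 1.64*a - 4.72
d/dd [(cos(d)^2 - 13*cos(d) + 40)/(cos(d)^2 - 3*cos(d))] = 10*(-sin(d) - 12*sin(d)/cos(d)^2 + 8*tan(d))/(cos(d) - 3)^2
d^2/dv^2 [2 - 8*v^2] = -16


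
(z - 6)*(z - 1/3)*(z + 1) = z^3 - 16*z^2/3 - 13*z/3 + 2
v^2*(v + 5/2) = v^3 + 5*v^2/2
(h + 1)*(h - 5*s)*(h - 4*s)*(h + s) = h^4 - 8*h^3*s + h^3 + 11*h^2*s^2 - 8*h^2*s + 20*h*s^3 + 11*h*s^2 + 20*s^3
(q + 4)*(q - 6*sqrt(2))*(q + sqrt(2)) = q^3 - 5*sqrt(2)*q^2 + 4*q^2 - 20*sqrt(2)*q - 12*q - 48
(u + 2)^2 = u^2 + 4*u + 4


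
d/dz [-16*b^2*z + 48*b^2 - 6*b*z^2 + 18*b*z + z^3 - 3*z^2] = -16*b^2 - 12*b*z + 18*b + 3*z^2 - 6*z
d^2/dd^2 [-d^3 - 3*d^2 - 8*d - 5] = -6*d - 6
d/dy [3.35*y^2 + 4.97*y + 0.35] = 6.7*y + 4.97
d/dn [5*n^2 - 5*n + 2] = 10*n - 5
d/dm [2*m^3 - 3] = 6*m^2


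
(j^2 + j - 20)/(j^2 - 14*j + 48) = (j^2 + j - 20)/(j^2 - 14*j + 48)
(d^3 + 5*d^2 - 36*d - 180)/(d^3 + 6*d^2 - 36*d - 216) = (d + 5)/(d + 6)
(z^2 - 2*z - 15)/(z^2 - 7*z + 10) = (z + 3)/(z - 2)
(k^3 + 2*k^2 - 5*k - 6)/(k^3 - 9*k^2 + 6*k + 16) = (k + 3)/(k - 8)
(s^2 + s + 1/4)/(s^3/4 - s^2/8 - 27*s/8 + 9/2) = 2*(4*s^2 + 4*s + 1)/(2*s^3 - s^2 - 27*s + 36)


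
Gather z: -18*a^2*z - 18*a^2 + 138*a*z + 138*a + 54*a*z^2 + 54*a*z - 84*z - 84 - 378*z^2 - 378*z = -18*a^2 + 138*a + z^2*(54*a - 378) + z*(-18*a^2 + 192*a - 462) - 84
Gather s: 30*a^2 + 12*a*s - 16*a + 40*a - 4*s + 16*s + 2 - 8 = 30*a^2 + 24*a + s*(12*a + 12) - 6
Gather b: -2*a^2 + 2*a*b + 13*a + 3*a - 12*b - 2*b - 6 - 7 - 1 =-2*a^2 + 16*a + b*(2*a - 14) - 14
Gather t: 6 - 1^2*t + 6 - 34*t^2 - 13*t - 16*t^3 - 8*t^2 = -16*t^3 - 42*t^2 - 14*t + 12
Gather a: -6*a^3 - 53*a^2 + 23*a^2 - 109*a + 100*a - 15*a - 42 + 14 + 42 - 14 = -6*a^3 - 30*a^2 - 24*a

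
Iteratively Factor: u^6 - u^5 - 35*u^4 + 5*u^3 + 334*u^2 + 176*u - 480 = (u + 4)*(u^5 - 5*u^4 - 15*u^3 + 65*u^2 + 74*u - 120) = (u + 3)*(u + 4)*(u^4 - 8*u^3 + 9*u^2 + 38*u - 40) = (u + 2)*(u + 3)*(u + 4)*(u^3 - 10*u^2 + 29*u - 20) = (u - 1)*(u + 2)*(u + 3)*(u + 4)*(u^2 - 9*u + 20) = (u - 4)*(u - 1)*(u + 2)*(u + 3)*(u + 4)*(u - 5)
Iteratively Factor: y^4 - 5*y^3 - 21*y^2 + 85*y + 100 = (y + 4)*(y^3 - 9*y^2 + 15*y + 25) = (y + 1)*(y + 4)*(y^2 - 10*y + 25) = (y - 5)*(y + 1)*(y + 4)*(y - 5)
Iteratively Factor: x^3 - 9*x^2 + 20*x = (x)*(x^2 - 9*x + 20) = x*(x - 5)*(x - 4)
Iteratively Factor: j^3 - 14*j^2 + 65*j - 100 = (j - 5)*(j^2 - 9*j + 20) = (j - 5)*(j - 4)*(j - 5)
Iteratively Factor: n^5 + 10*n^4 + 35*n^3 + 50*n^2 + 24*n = (n + 4)*(n^4 + 6*n^3 + 11*n^2 + 6*n) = (n + 1)*(n + 4)*(n^3 + 5*n^2 + 6*n) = (n + 1)*(n + 3)*(n + 4)*(n^2 + 2*n) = (n + 1)*(n + 2)*(n + 3)*(n + 4)*(n)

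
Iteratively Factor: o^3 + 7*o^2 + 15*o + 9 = (o + 3)*(o^2 + 4*o + 3) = (o + 1)*(o + 3)*(o + 3)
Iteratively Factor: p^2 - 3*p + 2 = (p - 2)*(p - 1)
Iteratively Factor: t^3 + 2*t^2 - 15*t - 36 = (t + 3)*(t^2 - t - 12) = (t - 4)*(t + 3)*(t + 3)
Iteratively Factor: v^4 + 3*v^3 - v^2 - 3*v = (v - 1)*(v^3 + 4*v^2 + 3*v) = v*(v - 1)*(v^2 + 4*v + 3) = v*(v - 1)*(v + 1)*(v + 3)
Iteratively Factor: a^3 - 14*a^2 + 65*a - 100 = (a - 5)*(a^2 - 9*a + 20) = (a - 5)*(a - 4)*(a - 5)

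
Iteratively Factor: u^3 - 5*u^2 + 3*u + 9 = (u - 3)*(u^2 - 2*u - 3) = (u - 3)^2*(u + 1)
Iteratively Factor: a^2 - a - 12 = (a - 4)*(a + 3)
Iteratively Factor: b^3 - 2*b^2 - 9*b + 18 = (b - 3)*(b^2 + b - 6) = (b - 3)*(b - 2)*(b + 3)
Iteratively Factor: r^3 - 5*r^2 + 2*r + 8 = (r - 2)*(r^2 - 3*r - 4) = (r - 2)*(r + 1)*(r - 4)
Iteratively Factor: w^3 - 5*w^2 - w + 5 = (w + 1)*(w^2 - 6*w + 5) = (w - 1)*(w + 1)*(w - 5)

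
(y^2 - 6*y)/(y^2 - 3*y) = (y - 6)/(y - 3)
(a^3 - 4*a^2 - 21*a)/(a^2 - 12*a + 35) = a*(a + 3)/(a - 5)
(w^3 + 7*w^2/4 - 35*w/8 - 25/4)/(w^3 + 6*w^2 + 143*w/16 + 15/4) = 2*(2*w^2 + w - 10)/(4*w^2 + 19*w + 12)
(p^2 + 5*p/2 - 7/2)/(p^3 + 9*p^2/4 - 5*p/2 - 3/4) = 2*(2*p + 7)/(4*p^2 + 13*p + 3)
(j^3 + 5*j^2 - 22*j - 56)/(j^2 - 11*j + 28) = (j^2 + 9*j + 14)/(j - 7)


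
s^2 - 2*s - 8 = (s - 4)*(s + 2)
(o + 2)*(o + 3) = o^2 + 5*o + 6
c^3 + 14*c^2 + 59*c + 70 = (c + 2)*(c + 5)*(c + 7)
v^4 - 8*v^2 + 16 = (v - 2)^2*(v + 2)^2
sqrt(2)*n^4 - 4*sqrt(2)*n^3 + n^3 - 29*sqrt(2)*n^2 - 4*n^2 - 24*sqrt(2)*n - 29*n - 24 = (n - 8)*(n + 1)*(n + 3)*(sqrt(2)*n + 1)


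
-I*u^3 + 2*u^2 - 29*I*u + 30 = (u - 5*I)*(u + 6*I)*(-I*u + 1)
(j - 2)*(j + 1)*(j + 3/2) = j^3 + j^2/2 - 7*j/2 - 3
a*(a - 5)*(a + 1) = a^3 - 4*a^2 - 5*a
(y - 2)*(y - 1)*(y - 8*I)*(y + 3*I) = y^4 - 3*y^3 - 5*I*y^3 + 26*y^2 + 15*I*y^2 - 72*y - 10*I*y + 48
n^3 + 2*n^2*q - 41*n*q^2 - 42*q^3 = (n - 6*q)*(n + q)*(n + 7*q)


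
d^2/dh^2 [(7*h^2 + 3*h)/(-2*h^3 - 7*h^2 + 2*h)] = 2*(-28*h^3 - 36*h^2 - 210*h - 257)/(8*h^6 + 84*h^5 + 270*h^4 + 175*h^3 - 270*h^2 + 84*h - 8)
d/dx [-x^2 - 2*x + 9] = -2*x - 2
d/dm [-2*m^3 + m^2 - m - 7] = -6*m^2 + 2*m - 1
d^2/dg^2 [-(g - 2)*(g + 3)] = -2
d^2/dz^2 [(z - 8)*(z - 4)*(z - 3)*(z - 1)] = 12*z^2 - 96*z + 166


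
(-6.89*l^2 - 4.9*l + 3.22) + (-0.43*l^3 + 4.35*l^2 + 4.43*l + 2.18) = -0.43*l^3 - 2.54*l^2 - 0.470000000000001*l + 5.4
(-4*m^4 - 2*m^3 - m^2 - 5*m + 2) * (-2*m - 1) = 8*m^5 + 8*m^4 + 4*m^3 + 11*m^2 + m - 2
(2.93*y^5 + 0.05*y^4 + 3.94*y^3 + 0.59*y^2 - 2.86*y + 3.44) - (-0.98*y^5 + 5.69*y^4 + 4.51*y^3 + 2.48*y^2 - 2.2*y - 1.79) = 3.91*y^5 - 5.64*y^4 - 0.57*y^3 - 1.89*y^2 - 0.66*y + 5.23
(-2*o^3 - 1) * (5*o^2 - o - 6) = -10*o^5 + 2*o^4 + 12*o^3 - 5*o^2 + o + 6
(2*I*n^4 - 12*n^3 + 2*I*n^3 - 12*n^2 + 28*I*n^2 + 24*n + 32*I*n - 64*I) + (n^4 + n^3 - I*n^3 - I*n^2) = n^4 + 2*I*n^4 - 11*n^3 + I*n^3 - 12*n^2 + 27*I*n^2 + 24*n + 32*I*n - 64*I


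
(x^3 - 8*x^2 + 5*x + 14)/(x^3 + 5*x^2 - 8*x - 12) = (x - 7)/(x + 6)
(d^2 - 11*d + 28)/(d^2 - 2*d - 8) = (d - 7)/(d + 2)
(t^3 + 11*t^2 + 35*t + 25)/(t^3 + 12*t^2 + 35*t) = (t^2 + 6*t + 5)/(t*(t + 7))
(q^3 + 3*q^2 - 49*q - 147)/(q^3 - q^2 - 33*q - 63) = (q + 7)/(q + 3)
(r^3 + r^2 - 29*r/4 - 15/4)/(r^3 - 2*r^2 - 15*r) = (r^2 - 2*r - 5/4)/(r*(r - 5))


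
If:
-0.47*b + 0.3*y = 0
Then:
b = 0.638297872340426*y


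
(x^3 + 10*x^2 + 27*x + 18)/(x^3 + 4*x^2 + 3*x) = (x + 6)/x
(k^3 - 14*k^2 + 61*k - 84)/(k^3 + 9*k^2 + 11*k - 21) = (k^3 - 14*k^2 + 61*k - 84)/(k^3 + 9*k^2 + 11*k - 21)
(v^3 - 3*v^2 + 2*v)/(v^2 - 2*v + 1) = v*(v - 2)/(v - 1)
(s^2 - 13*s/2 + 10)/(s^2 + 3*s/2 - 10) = (s - 4)/(s + 4)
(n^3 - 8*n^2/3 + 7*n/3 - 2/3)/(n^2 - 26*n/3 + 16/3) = (n^2 - 2*n + 1)/(n - 8)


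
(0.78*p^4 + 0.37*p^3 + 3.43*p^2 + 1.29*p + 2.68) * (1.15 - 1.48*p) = -1.1544*p^5 + 0.3494*p^4 - 4.6509*p^3 + 2.0353*p^2 - 2.4829*p + 3.082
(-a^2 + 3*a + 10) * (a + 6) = -a^3 - 3*a^2 + 28*a + 60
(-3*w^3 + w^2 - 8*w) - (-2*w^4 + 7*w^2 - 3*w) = 2*w^4 - 3*w^3 - 6*w^2 - 5*w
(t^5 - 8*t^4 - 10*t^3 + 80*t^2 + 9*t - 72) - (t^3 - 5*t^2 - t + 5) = t^5 - 8*t^4 - 11*t^3 + 85*t^2 + 10*t - 77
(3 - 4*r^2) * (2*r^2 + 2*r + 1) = -8*r^4 - 8*r^3 + 2*r^2 + 6*r + 3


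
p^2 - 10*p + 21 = (p - 7)*(p - 3)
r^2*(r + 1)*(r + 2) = r^4 + 3*r^3 + 2*r^2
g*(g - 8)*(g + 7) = g^3 - g^2 - 56*g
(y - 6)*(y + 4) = y^2 - 2*y - 24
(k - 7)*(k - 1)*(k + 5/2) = k^3 - 11*k^2/2 - 13*k + 35/2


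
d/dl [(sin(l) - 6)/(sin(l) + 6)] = 12*cos(l)/(sin(l) + 6)^2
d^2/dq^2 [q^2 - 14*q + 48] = 2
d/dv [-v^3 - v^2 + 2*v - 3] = -3*v^2 - 2*v + 2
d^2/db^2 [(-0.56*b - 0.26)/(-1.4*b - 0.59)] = 0.0940799999999999/(1.4*b + 0.59)^3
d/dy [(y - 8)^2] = 2*y - 16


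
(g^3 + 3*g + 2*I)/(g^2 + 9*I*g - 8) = (g^2 - I*g + 2)/(g + 8*I)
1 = 1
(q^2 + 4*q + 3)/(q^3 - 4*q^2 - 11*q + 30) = (q + 1)/(q^2 - 7*q + 10)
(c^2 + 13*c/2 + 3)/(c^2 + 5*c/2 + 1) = (c + 6)/(c + 2)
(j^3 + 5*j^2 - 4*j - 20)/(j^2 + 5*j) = j - 4/j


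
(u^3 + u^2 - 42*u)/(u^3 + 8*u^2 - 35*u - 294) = u/(u + 7)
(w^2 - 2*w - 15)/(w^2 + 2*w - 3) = (w - 5)/(w - 1)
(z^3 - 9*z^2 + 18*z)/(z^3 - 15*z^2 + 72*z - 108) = z/(z - 6)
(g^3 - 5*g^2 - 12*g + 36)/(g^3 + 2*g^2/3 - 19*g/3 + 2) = 3*(g - 6)/(3*g - 1)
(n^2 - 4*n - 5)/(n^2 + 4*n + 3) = (n - 5)/(n + 3)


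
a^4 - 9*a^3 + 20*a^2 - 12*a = a*(a - 6)*(a - 2)*(a - 1)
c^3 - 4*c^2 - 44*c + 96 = (c - 8)*(c - 2)*(c + 6)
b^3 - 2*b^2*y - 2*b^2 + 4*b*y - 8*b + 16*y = (b - 4)*(b + 2)*(b - 2*y)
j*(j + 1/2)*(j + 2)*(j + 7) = j^4 + 19*j^3/2 + 37*j^2/2 + 7*j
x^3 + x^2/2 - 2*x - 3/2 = (x - 3/2)*(x + 1)^2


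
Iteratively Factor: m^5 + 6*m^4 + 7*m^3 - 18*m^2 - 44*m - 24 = (m + 3)*(m^4 + 3*m^3 - 2*m^2 - 12*m - 8) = (m + 1)*(m + 3)*(m^3 + 2*m^2 - 4*m - 8) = (m - 2)*(m + 1)*(m + 3)*(m^2 + 4*m + 4) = (m - 2)*(m + 1)*(m + 2)*(m + 3)*(m + 2)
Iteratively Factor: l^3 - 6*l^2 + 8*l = (l - 4)*(l^2 - 2*l) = (l - 4)*(l - 2)*(l)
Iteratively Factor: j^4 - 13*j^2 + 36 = (j - 2)*(j^3 + 2*j^2 - 9*j - 18) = (j - 3)*(j - 2)*(j^2 + 5*j + 6) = (j - 3)*(j - 2)*(j + 3)*(j + 2)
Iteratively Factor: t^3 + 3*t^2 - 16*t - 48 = (t - 4)*(t^2 + 7*t + 12) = (t - 4)*(t + 4)*(t + 3)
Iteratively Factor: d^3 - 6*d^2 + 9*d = (d - 3)*(d^2 - 3*d) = (d - 3)^2*(d)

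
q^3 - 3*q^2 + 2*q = q*(q - 2)*(q - 1)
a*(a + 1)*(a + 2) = a^3 + 3*a^2 + 2*a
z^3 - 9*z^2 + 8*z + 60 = (z - 6)*(z - 5)*(z + 2)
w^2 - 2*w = w*(w - 2)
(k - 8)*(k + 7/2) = k^2 - 9*k/2 - 28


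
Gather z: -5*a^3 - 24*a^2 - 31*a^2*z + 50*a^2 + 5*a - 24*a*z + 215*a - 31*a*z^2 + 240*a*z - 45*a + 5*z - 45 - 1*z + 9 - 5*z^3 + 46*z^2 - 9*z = -5*a^3 + 26*a^2 + 175*a - 5*z^3 + z^2*(46 - 31*a) + z*(-31*a^2 + 216*a - 5) - 36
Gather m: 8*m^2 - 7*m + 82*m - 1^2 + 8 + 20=8*m^2 + 75*m + 27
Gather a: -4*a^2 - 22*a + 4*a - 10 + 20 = -4*a^2 - 18*a + 10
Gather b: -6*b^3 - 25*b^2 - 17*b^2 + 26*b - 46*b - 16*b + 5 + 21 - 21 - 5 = -6*b^3 - 42*b^2 - 36*b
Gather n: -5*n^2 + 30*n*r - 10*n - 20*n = -5*n^2 + n*(30*r - 30)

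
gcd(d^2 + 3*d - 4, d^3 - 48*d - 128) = d + 4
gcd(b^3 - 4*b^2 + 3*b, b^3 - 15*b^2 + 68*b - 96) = b - 3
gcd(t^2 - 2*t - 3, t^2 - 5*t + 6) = t - 3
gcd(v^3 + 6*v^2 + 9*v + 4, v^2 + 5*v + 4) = v^2 + 5*v + 4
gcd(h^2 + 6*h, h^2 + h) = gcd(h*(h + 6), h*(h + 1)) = h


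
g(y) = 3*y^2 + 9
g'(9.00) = 54.00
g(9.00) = 252.00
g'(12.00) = 72.00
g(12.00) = 441.00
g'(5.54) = 33.24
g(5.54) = 101.07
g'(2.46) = 14.76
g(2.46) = 27.15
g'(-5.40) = -32.40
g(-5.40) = 96.48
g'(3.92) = 23.52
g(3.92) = 55.10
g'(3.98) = 23.88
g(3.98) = 56.52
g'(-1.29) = -7.74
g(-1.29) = 13.99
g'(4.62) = 27.72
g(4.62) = 73.03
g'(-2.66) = -15.96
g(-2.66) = 30.23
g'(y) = 6*y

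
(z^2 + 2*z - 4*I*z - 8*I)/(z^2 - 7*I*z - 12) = (z + 2)/(z - 3*I)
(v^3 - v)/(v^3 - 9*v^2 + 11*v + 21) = v*(v - 1)/(v^2 - 10*v + 21)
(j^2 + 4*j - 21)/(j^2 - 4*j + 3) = (j + 7)/(j - 1)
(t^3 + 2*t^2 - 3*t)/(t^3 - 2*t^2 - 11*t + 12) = t/(t - 4)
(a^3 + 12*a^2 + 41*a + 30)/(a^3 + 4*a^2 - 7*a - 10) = (a + 6)/(a - 2)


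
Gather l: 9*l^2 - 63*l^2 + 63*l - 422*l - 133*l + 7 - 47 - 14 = -54*l^2 - 492*l - 54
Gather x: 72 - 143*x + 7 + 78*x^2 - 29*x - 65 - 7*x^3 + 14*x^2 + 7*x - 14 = -7*x^3 + 92*x^2 - 165*x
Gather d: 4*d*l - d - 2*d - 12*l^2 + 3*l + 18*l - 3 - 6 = d*(4*l - 3) - 12*l^2 + 21*l - 9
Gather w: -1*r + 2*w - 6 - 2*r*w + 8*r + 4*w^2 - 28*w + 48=7*r + 4*w^2 + w*(-2*r - 26) + 42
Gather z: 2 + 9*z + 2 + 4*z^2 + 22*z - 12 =4*z^2 + 31*z - 8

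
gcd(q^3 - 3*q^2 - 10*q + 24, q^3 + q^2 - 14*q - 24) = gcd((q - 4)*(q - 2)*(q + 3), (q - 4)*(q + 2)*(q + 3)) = q^2 - q - 12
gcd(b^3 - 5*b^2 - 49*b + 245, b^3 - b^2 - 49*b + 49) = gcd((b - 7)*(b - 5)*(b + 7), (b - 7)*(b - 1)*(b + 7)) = b^2 - 49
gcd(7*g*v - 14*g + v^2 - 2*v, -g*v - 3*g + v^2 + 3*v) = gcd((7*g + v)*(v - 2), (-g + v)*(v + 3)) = 1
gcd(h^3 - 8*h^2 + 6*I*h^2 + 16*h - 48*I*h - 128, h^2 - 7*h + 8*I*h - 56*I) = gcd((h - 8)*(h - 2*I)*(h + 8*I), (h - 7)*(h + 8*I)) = h + 8*I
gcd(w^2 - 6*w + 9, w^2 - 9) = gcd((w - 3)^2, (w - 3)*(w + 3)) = w - 3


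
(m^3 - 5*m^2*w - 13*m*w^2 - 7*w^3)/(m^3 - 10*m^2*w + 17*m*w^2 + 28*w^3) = (-m - w)/(-m + 4*w)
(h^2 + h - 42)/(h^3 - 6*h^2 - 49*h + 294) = 1/(h - 7)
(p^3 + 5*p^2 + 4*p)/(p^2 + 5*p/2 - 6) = 2*p*(p + 1)/(2*p - 3)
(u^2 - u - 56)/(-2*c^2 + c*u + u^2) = (u^2 - u - 56)/(-2*c^2 + c*u + u^2)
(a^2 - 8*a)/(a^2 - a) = (a - 8)/(a - 1)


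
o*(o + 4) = o^2 + 4*o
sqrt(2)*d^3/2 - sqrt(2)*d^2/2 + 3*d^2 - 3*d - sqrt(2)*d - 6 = (d - 2)*(d + 3*sqrt(2))*(sqrt(2)*d/2 + sqrt(2)/2)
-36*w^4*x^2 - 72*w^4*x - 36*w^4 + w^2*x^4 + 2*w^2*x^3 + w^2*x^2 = (-6*w + x)*(6*w + x)*(w*x + w)^2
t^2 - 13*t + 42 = (t - 7)*(t - 6)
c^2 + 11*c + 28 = (c + 4)*(c + 7)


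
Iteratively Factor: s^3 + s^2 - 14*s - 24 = (s + 3)*(s^2 - 2*s - 8) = (s - 4)*(s + 3)*(s + 2)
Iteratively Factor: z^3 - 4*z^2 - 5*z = (z + 1)*(z^2 - 5*z) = (z - 5)*(z + 1)*(z)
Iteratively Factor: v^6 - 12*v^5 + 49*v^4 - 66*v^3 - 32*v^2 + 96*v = (v)*(v^5 - 12*v^4 + 49*v^3 - 66*v^2 - 32*v + 96) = v*(v - 4)*(v^4 - 8*v^3 + 17*v^2 + 2*v - 24) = v*(v - 4)*(v - 2)*(v^3 - 6*v^2 + 5*v + 12) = v*(v - 4)*(v - 2)*(v + 1)*(v^2 - 7*v + 12) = v*(v - 4)^2*(v - 2)*(v + 1)*(v - 3)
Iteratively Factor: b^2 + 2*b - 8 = (b - 2)*(b + 4)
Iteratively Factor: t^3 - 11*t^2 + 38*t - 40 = (t - 4)*(t^2 - 7*t + 10) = (t - 5)*(t - 4)*(t - 2)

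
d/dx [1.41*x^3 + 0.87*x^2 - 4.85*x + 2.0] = 4.23*x^2 + 1.74*x - 4.85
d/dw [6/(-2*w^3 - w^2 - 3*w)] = 6*(6*w^2 + 2*w + 3)/(w^2*(2*w^2 + w + 3)^2)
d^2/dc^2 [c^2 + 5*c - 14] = 2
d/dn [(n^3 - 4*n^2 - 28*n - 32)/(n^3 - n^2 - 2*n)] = (3*n^4 + 52*n^3 + 76*n^2 - 64*n - 64)/(n^2*(n^4 - 2*n^3 - 3*n^2 + 4*n + 4))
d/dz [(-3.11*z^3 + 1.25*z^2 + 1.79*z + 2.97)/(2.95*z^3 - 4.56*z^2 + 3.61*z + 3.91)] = (10.4941*z^4 - 33.0152*z^3 - 50.0899*z^2 + 36.8614*z - 3.7228)/(8.7025*z^6 - 26.904*z^5 + 42.0926*z^4 - 9.85419999999999*z^3 - 22.6271*z^2 + 28.2302*z + 15.2881)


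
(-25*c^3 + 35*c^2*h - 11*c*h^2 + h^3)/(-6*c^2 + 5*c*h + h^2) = (25*c^2 - 10*c*h + h^2)/(6*c + h)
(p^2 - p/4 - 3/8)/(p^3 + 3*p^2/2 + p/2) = (p - 3/4)/(p*(p + 1))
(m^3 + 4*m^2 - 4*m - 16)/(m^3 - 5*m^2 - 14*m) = (m^2 + 2*m - 8)/(m*(m - 7))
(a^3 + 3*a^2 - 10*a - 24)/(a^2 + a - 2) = (a^2 + a - 12)/(a - 1)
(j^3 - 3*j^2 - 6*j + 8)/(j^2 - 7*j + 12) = (j^2 + j - 2)/(j - 3)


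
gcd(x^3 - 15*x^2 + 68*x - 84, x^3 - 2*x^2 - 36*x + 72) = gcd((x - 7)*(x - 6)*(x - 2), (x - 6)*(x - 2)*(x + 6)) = x^2 - 8*x + 12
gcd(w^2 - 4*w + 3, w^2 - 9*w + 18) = w - 3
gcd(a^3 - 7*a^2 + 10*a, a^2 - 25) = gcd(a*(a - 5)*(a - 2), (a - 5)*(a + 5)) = a - 5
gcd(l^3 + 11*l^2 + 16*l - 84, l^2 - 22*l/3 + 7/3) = 1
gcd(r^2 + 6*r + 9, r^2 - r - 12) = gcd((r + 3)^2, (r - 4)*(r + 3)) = r + 3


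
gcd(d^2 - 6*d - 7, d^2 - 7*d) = d - 7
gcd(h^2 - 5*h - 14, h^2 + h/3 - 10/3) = h + 2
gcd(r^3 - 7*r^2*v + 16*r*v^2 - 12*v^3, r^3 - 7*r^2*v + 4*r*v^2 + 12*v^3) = r - 2*v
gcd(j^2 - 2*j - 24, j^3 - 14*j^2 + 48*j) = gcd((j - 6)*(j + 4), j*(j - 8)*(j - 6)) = j - 6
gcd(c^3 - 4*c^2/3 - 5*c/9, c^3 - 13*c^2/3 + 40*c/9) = c^2 - 5*c/3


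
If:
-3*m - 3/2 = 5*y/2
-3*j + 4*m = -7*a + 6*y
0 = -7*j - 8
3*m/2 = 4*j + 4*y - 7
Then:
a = 374/147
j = -8/7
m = -326/147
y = 101/49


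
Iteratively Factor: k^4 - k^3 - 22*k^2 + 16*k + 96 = (k + 4)*(k^3 - 5*k^2 - 2*k + 24) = (k - 3)*(k + 4)*(k^2 - 2*k - 8) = (k - 4)*(k - 3)*(k + 4)*(k + 2)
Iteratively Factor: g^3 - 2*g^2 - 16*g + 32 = (g + 4)*(g^2 - 6*g + 8) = (g - 4)*(g + 4)*(g - 2)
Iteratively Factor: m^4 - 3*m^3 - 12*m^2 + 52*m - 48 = (m - 2)*(m^3 - m^2 - 14*m + 24) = (m - 2)^2*(m^2 + m - 12) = (m - 3)*(m - 2)^2*(m + 4)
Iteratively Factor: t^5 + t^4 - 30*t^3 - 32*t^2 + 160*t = (t + 4)*(t^4 - 3*t^3 - 18*t^2 + 40*t) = (t - 5)*(t + 4)*(t^3 + 2*t^2 - 8*t) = (t - 5)*(t + 4)^2*(t^2 - 2*t) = t*(t - 5)*(t + 4)^2*(t - 2)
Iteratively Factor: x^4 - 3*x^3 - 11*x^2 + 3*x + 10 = (x + 2)*(x^3 - 5*x^2 - x + 5) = (x + 1)*(x + 2)*(x^2 - 6*x + 5) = (x - 5)*(x + 1)*(x + 2)*(x - 1)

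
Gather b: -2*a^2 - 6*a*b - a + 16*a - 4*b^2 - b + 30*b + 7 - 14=-2*a^2 + 15*a - 4*b^2 + b*(29 - 6*a) - 7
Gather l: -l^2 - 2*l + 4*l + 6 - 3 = -l^2 + 2*l + 3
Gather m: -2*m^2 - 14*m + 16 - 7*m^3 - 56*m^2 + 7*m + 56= -7*m^3 - 58*m^2 - 7*m + 72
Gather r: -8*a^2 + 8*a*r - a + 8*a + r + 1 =-8*a^2 + 7*a + r*(8*a + 1) + 1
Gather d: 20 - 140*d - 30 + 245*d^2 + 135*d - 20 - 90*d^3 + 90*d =-90*d^3 + 245*d^2 + 85*d - 30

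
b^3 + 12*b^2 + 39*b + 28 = (b + 1)*(b + 4)*(b + 7)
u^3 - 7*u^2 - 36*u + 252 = (u - 7)*(u - 6)*(u + 6)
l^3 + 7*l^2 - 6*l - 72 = (l - 3)*(l + 4)*(l + 6)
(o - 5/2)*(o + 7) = o^2 + 9*o/2 - 35/2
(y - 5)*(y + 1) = y^2 - 4*y - 5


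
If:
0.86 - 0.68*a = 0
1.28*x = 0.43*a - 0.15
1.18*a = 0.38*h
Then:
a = 1.26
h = 3.93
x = 0.31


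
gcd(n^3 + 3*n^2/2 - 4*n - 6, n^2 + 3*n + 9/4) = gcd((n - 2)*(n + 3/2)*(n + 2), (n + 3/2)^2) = n + 3/2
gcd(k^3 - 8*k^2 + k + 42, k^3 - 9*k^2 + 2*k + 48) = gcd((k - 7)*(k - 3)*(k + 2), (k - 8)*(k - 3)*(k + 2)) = k^2 - k - 6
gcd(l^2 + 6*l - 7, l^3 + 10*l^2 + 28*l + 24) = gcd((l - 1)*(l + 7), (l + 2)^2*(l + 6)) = 1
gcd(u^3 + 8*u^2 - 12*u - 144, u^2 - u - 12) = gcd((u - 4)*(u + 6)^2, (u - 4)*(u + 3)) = u - 4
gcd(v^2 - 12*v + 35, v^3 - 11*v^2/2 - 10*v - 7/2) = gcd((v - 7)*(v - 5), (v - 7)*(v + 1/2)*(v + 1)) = v - 7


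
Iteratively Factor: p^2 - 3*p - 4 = (p + 1)*(p - 4)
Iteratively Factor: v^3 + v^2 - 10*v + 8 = (v - 2)*(v^2 + 3*v - 4) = (v - 2)*(v + 4)*(v - 1)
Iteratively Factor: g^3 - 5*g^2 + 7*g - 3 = (g - 1)*(g^2 - 4*g + 3) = (g - 3)*(g - 1)*(g - 1)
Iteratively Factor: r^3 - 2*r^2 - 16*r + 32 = (r + 4)*(r^2 - 6*r + 8) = (r - 2)*(r + 4)*(r - 4)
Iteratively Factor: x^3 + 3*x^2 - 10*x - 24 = (x + 4)*(x^2 - x - 6) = (x + 2)*(x + 4)*(x - 3)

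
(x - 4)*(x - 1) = x^2 - 5*x + 4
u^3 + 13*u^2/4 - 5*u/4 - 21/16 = (u - 3/4)*(u + 1/2)*(u + 7/2)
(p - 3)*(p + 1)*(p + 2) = p^3 - 7*p - 6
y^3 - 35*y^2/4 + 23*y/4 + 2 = (y - 8)*(y - 1)*(y + 1/4)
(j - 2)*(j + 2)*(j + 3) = j^3 + 3*j^2 - 4*j - 12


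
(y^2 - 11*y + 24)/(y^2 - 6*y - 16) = (y - 3)/(y + 2)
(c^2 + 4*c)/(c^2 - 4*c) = (c + 4)/(c - 4)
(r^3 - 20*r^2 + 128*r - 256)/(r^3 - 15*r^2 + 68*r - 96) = (r - 8)/(r - 3)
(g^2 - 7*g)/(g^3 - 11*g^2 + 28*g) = 1/(g - 4)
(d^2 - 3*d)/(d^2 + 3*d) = (d - 3)/(d + 3)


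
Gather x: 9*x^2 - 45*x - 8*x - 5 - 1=9*x^2 - 53*x - 6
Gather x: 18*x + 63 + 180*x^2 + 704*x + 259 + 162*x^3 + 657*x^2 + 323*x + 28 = 162*x^3 + 837*x^2 + 1045*x + 350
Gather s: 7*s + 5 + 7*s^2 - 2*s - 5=7*s^2 + 5*s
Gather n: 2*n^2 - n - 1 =2*n^2 - n - 1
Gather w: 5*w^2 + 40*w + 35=5*w^2 + 40*w + 35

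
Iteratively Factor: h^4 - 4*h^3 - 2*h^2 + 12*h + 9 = (h - 3)*(h^3 - h^2 - 5*h - 3) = (h - 3)*(h + 1)*(h^2 - 2*h - 3) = (h - 3)^2*(h + 1)*(h + 1)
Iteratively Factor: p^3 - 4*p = (p + 2)*(p^2 - 2*p) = (p - 2)*(p + 2)*(p)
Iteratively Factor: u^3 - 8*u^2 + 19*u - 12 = (u - 1)*(u^2 - 7*u + 12) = (u - 3)*(u - 1)*(u - 4)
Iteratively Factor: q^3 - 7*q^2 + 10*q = (q - 2)*(q^2 - 5*q) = (q - 5)*(q - 2)*(q)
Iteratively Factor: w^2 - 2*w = (w)*(w - 2)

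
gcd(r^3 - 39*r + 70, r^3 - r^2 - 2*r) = r - 2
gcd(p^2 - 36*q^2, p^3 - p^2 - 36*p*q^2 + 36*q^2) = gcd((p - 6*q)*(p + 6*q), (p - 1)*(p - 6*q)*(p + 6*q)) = p^2 - 36*q^2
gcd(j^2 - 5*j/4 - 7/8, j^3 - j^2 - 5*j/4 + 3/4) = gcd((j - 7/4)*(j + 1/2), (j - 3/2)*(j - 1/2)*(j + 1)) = 1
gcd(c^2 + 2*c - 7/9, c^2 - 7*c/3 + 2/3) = c - 1/3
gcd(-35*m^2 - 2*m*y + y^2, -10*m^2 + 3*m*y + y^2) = 5*m + y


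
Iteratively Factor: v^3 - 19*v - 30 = (v + 3)*(v^2 - 3*v - 10) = (v - 5)*(v + 3)*(v + 2)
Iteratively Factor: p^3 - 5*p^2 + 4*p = (p - 1)*(p^2 - 4*p) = p*(p - 1)*(p - 4)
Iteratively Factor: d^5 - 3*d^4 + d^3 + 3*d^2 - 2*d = (d + 1)*(d^4 - 4*d^3 + 5*d^2 - 2*d) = (d - 2)*(d + 1)*(d^3 - 2*d^2 + d) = (d - 2)*(d - 1)*(d + 1)*(d^2 - d) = d*(d - 2)*(d - 1)*(d + 1)*(d - 1)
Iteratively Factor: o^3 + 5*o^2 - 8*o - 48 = (o + 4)*(o^2 + o - 12) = (o + 4)^2*(o - 3)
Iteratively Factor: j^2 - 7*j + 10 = (j - 2)*(j - 5)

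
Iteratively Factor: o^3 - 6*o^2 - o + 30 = (o - 5)*(o^2 - o - 6) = (o - 5)*(o - 3)*(o + 2)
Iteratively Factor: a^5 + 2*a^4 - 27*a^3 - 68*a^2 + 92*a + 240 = (a - 2)*(a^4 + 4*a^3 - 19*a^2 - 106*a - 120) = (a - 5)*(a - 2)*(a^3 + 9*a^2 + 26*a + 24) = (a - 5)*(a - 2)*(a + 3)*(a^2 + 6*a + 8) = (a - 5)*(a - 2)*(a + 2)*(a + 3)*(a + 4)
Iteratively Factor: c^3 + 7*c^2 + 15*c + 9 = (c + 3)*(c^2 + 4*c + 3) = (c + 1)*(c + 3)*(c + 3)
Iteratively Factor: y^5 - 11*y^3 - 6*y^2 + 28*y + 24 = (y + 2)*(y^4 - 2*y^3 - 7*y^2 + 8*y + 12) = (y - 2)*(y + 2)*(y^3 - 7*y - 6) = (y - 2)*(y + 1)*(y + 2)*(y^2 - y - 6) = (y - 2)*(y + 1)*(y + 2)^2*(y - 3)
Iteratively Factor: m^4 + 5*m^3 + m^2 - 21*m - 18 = (m + 3)*(m^3 + 2*m^2 - 5*m - 6) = (m + 3)^2*(m^2 - m - 2) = (m - 2)*(m + 3)^2*(m + 1)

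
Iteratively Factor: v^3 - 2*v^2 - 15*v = (v - 5)*(v^2 + 3*v) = (v - 5)*(v + 3)*(v)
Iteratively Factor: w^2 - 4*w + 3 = (w - 3)*(w - 1)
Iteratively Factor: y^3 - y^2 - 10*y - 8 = (y + 1)*(y^2 - 2*y - 8) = (y + 1)*(y + 2)*(y - 4)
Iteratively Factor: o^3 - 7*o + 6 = (o + 3)*(o^2 - 3*o + 2) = (o - 1)*(o + 3)*(o - 2)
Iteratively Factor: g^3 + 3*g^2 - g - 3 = (g + 1)*(g^2 + 2*g - 3) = (g + 1)*(g + 3)*(g - 1)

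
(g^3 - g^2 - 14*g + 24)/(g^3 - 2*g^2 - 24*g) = (g^2 - 5*g + 6)/(g*(g - 6))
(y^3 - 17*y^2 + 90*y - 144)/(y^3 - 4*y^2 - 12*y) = (y^2 - 11*y + 24)/(y*(y + 2))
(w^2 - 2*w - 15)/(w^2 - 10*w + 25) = (w + 3)/(w - 5)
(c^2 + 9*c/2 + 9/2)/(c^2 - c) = (2*c^2 + 9*c + 9)/(2*c*(c - 1))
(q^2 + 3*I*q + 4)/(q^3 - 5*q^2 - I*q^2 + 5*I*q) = (q + 4*I)/(q*(q - 5))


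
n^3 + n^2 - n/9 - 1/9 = (n - 1/3)*(n + 1/3)*(n + 1)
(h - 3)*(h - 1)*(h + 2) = h^3 - 2*h^2 - 5*h + 6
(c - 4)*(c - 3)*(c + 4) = c^3 - 3*c^2 - 16*c + 48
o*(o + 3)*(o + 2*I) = o^3 + 3*o^2 + 2*I*o^2 + 6*I*o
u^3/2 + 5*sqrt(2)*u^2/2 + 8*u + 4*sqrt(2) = (u/2 + sqrt(2))*(u + sqrt(2))*(u + 2*sqrt(2))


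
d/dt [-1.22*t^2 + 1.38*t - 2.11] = 1.38 - 2.44*t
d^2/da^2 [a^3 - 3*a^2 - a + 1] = 6*a - 6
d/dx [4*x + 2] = 4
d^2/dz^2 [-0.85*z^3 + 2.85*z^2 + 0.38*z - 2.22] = 5.7 - 5.1*z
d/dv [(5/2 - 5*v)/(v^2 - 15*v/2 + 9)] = 5*(4*v^2 - 4*v - 21)/(4*v^4 - 60*v^3 + 297*v^2 - 540*v + 324)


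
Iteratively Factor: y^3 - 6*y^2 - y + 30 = (y - 3)*(y^2 - 3*y - 10) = (y - 5)*(y - 3)*(y + 2)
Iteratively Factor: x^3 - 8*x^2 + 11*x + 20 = (x - 4)*(x^2 - 4*x - 5) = (x - 5)*(x - 4)*(x + 1)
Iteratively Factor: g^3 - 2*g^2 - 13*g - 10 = (g - 5)*(g^2 + 3*g + 2) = (g - 5)*(g + 2)*(g + 1)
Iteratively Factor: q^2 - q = (q)*(q - 1)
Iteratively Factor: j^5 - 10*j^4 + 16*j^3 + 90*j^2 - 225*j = (j - 5)*(j^4 - 5*j^3 - 9*j^2 + 45*j) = (j - 5)^2*(j^3 - 9*j) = j*(j - 5)^2*(j^2 - 9) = j*(j - 5)^2*(j + 3)*(j - 3)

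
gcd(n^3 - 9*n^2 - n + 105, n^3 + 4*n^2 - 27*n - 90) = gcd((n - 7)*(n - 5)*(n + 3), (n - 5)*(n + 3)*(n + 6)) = n^2 - 2*n - 15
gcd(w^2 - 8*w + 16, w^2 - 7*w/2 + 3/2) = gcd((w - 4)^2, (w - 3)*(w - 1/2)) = 1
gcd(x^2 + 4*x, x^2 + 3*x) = x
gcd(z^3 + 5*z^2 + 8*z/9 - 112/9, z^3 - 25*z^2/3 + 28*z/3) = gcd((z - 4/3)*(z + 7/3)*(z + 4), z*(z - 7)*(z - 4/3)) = z - 4/3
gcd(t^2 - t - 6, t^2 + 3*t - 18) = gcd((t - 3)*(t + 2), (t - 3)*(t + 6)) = t - 3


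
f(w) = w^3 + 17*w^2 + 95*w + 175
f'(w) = 3*w^2 + 34*w + 95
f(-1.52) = 66.36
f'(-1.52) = 50.25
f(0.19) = 193.67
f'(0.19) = 101.57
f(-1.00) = 96.00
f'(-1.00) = 64.00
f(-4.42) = 0.87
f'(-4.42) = 3.33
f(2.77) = 589.84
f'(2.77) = 212.20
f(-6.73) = 0.81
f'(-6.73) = 2.06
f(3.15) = 674.19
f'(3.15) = 231.87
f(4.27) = 968.46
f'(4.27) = 294.88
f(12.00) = 5491.00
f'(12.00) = 935.00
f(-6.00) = 1.00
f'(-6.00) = -1.00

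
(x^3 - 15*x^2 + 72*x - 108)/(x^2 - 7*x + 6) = (x^2 - 9*x + 18)/(x - 1)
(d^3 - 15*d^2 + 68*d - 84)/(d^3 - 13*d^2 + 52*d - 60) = (d - 7)/(d - 5)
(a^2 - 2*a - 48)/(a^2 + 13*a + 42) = (a - 8)/(a + 7)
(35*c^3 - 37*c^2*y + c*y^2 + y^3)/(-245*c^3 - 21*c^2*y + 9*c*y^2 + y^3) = (-c + y)/(7*c + y)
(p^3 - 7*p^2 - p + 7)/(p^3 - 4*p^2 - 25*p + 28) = (p + 1)/(p + 4)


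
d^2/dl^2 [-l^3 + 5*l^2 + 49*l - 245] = 10 - 6*l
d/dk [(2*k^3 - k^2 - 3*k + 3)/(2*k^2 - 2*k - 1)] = (4*k^4 - 8*k^3 + 2*k^2 - 10*k + 9)/(4*k^4 - 8*k^3 + 4*k + 1)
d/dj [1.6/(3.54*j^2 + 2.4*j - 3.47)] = (-11.328*j - 3.84)/(3.54*j^2 + 2.4*j - 3.47)^2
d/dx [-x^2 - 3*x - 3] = -2*x - 3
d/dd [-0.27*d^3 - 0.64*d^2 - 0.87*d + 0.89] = -0.81*d^2 - 1.28*d - 0.87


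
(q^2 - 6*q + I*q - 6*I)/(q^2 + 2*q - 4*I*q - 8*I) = (q^2 + q*(-6 + I) - 6*I)/(q^2 + q*(2 - 4*I) - 8*I)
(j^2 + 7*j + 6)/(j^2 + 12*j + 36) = (j + 1)/(j + 6)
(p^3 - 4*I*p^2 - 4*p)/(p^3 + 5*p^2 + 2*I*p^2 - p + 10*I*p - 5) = p*(p^2 - 4*I*p - 4)/(p^3 + p^2*(5 + 2*I) + p*(-1 + 10*I) - 5)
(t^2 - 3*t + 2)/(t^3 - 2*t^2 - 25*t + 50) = (t - 1)/(t^2 - 25)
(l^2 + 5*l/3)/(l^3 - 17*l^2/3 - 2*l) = (3*l + 5)/(3*l^2 - 17*l - 6)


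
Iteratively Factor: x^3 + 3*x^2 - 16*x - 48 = (x + 3)*(x^2 - 16) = (x - 4)*(x + 3)*(x + 4)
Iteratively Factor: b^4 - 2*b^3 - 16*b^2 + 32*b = (b - 4)*(b^3 + 2*b^2 - 8*b) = b*(b - 4)*(b^2 + 2*b - 8) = b*(b - 4)*(b + 4)*(b - 2)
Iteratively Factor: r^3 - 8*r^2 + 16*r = (r)*(r^2 - 8*r + 16) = r*(r - 4)*(r - 4)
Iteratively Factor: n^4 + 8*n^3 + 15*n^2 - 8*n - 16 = (n - 1)*(n^3 + 9*n^2 + 24*n + 16) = (n - 1)*(n + 4)*(n^2 + 5*n + 4) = (n - 1)*(n + 4)^2*(n + 1)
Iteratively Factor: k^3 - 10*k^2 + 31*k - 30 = (k - 5)*(k^2 - 5*k + 6) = (k - 5)*(k - 2)*(k - 3)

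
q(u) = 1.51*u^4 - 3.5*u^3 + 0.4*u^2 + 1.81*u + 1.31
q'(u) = 6.04*u^3 - 10.5*u^2 + 0.8*u + 1.81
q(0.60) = 1.98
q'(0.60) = -0.19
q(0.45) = 1.95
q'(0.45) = 0.59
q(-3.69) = 455.88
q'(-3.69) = -447.58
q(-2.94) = 201.20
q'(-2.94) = -244.79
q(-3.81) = 511.98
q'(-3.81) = -487.71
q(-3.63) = 429.61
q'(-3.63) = -428.36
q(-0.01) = 1.29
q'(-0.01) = 1.80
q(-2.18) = 69.63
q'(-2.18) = -112.41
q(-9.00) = 12476.03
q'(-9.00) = -5259.05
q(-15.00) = 88320.41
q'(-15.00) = -22757.69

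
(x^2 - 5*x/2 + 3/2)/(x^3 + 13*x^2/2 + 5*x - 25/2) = (2*x - 3)/(2*x^2 + 15*x + 25)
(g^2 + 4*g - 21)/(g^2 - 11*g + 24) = (g + 7)/(g - 8)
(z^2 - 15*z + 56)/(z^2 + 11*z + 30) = (z^2 - 15*z + 56)/(z^2 + 11*z + 30)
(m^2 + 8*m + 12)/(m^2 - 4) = (m + 6)/(m - 2)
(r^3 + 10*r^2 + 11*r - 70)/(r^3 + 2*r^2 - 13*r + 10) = (r + 7)/(r - 1)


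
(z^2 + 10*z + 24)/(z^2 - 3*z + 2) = (z^2 + 10*z + 24)/(z^2 - 3*z + 2)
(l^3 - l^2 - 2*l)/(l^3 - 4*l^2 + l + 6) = l/(l - 3)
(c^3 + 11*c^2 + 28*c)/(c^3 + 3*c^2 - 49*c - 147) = c*(c + 4)/(c^2 - 4*c - 21)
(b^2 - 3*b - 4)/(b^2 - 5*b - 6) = (b - 4)/(b - 6)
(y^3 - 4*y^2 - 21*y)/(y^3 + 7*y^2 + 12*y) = (y - 7)/(y + 4)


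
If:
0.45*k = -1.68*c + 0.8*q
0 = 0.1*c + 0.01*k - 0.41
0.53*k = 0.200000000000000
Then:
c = 4.06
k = 0.38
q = 8.74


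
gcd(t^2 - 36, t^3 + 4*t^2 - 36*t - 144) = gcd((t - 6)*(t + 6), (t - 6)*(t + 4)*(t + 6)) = t^2 - 36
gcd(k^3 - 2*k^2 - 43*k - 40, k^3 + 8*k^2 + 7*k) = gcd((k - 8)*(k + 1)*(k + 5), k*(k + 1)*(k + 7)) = k + 1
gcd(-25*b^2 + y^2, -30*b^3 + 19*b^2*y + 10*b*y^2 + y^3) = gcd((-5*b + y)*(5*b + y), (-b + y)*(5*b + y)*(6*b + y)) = 5*b + y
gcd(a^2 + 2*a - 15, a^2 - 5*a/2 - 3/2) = a - 3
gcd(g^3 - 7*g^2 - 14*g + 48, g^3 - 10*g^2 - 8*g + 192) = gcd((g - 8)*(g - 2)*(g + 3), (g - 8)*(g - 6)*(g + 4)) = g - 8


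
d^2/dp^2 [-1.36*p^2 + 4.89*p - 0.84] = -2.72000000000000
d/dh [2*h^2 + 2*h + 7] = 4*h + 2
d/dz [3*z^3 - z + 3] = 9*z^2 - 1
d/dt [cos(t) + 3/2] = -sin(t)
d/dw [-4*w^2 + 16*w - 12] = 16 - 8*w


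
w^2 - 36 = (w - 6)*(w + 6)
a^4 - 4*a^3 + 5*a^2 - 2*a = a*(a - 2)*(a - 1)^2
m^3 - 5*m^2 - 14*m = m*(m - 7)*(m + 2)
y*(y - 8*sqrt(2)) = y^2 - 8*sqrt(2)*y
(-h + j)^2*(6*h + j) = 6*h^3 - 11*h^2*j + 4*h*j^2 + j^3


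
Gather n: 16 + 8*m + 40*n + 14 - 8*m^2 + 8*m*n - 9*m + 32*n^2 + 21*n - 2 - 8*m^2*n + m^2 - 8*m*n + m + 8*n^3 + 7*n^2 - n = -7*m^2 + 8*n^3 + 39*n^2 + n*(60 - 8*m^2) + 28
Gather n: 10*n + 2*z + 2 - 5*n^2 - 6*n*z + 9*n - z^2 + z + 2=-5*n^2 + n*(19 - 6*z) - z^2 + 3*z + 4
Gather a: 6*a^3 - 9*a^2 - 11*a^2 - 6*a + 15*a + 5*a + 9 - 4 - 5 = 6*a^3 - 20*a^2 + 14*a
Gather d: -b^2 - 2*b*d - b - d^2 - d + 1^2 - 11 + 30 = -b^2 - b - d^2 + d*(-2*b - 1) + 20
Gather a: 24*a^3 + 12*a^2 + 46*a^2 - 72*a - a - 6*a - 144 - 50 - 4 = 24*a^3 + 58*a^2 - 79*a - 198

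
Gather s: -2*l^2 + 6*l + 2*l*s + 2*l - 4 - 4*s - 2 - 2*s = -2*l^2 + 8*l + s*(2*l - 6) - 6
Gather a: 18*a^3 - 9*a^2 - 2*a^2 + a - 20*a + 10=18*a^3 - 11*a^2 - 19*a + 10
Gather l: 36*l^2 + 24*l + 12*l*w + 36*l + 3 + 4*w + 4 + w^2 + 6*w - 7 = 36*l^2 + l*(12*w + 60) + w^2 + 10*w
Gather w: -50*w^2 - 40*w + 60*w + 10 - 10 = -50*w^2 + 20*w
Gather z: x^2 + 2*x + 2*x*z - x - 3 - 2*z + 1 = x^2 + x + z*(2*x - 2) - 2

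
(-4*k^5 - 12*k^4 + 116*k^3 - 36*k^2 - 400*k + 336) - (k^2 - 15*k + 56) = -4*k^5 - 12*k^4 + 116*k^3 - 37*k^2 - 385*k + 280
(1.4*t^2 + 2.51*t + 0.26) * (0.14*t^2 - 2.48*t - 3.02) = 0.196*t^4 - 3.1206*t^3 - 10.4164*t^2 - 8.225*t - 0.7852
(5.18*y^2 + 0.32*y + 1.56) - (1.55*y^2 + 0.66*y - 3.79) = 3.63*y^2 - 0.34*y + 5.35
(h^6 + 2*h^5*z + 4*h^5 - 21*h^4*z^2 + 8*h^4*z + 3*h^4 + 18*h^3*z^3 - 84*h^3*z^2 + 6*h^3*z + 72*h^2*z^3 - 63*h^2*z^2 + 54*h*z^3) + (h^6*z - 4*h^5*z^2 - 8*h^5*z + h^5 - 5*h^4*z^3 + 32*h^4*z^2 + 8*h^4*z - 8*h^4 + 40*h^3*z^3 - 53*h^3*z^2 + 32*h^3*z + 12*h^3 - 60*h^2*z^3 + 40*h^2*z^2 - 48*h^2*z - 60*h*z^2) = h^6*z + h^6 - 4*h^5*z^2 - 6*h^5*z + 5*h^5 - 5*h^4*z^3 + 11*h^4*z^2 + 16*h^4*z - 5*h^4 + 58*h^3*z^3 - 137*h^3*z^2 + 38*h^3*z + 12*h^3 + 12*h^2*z^3 - 23*h^2*z^2 - 48*h^2*z + 54*h*z^3 - 60*h*z^2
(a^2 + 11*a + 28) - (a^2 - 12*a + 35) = 23*a - 7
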